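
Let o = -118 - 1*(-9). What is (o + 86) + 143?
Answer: 120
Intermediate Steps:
o = -109 (o = -118 + 9 = -109)
(o + 86) + 143 = (-109 + 86) + 143 = -23 + 143 = 120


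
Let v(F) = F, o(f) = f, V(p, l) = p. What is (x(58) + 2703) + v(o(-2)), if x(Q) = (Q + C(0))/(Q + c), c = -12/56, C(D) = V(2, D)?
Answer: 2185949/809 ≈ 2702.0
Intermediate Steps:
C(D) = 2
c = -3/14 (c = -12*1/56 = -3/14 ≈ -0.21429)
x(Q) = (2 + Q)/(-3/14 + Q) (x(Q) = (Q + 2)/(Q - 3/14) = (2 + Q)/(-3/14 + Q))
(x(58) + 2703) + v(o(-2)) = (14*(2 + 58)/(-3 + 14*58) + 2703) - 2 = (14*60/(-3 + 812) + 2703) - 2 = (14*60/809 + 2703) - 2 = (14*(1/809)*60 + 2703) - 2 = (840/809 + 2703) - 2 = 2187567/809 - 2 = 2185949/809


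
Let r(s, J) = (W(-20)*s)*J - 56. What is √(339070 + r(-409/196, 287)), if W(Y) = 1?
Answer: 9*√818881/14 ≈ 581.73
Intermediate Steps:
r(s, J) = -56 + J*s (r(s, J) = (1*s)*J - 56 = s*J - 56 = J*s - 56 = -56 + J*s)
√(339070 + r(-409/196, 287)) = √(339070 + (-56 + 287*(-409/196))) = √(339070 + (-56 - 16769/28)) = √(339070 - 18337/28) = √(9475623/28) = 9*√818881/14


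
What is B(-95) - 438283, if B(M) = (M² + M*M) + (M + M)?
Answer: -420423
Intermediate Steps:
B(M) = 2*M + 2*M² (B(M) = (M² + M²) + 2*M = 2*M² + 2*M = 2*M + 2*M²)
B(-95) - 438283 = 2*(-95)*(1 - 95) - 438283 = 2*(-95)*(-94) - 438283 = 17860 - 438283 = -420423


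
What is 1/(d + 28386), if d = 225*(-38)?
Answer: 1/19836 ≈ 5.0413e-5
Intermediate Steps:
d = -8550
1/(d + 28386) = 1/(-8550 + 28386) = 1/19836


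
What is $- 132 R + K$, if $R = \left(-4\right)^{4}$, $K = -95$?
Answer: $-33887$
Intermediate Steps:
$R = 256$
$- 132 R + K = \left(-132\right) 256 - 95 = -33792 - 95 = -33887$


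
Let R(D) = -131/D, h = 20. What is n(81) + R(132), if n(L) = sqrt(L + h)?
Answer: -131/132 + sqrt(101) ≈ 9.0574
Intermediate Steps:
n(L) = sqrt(20 + L) (n(L) = sqrt(L + 20) = sqrt(20 + L))
n(81) + R(132) = sqrt(20 + 81) - 131/132 = sqrt(101) - 131*1/132 = sqrt(101) - 131/132 = -131/132 + sqrt(101)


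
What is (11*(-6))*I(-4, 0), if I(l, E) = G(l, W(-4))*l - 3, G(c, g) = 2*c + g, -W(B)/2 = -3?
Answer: -330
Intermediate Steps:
W(B) = 6 (W(B) = -2*(-3) = 6)
G(c, g) = g + 2*c
I(l, E) = -3 + l*(6 + 2*l) (I(l, E) = (6 + 2*l)*l - 3 = l*(6 + 2*l) - 3 = -3 + l*(6 + 2*l))
(11*(-6))*I(-4, 0) = (11*(-6))*(-3 + 2*(-4)*(3 - 4)) = -66*(-3 + 2*(-4)*(-1)) = -66*(-3 + 8) = -66*5 = -330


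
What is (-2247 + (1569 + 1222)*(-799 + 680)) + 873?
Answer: -333503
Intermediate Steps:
(-2247 + (1569 + 1222)*(-799 + 680)) + 873 = (-2247 + 2791*(-119)) + 873 = (-2247 - 332129) + 873 = -334376 + 873 = -333503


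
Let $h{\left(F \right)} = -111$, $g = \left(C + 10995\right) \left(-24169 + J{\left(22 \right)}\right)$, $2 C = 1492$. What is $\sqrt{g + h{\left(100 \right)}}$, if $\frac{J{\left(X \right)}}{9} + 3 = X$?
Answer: $i \sqrt{281760629} \approx 16786.0 i$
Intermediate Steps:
$C = 746$ ($C = \frac{1}{2} \cdot 1492 = 746$)
$J{\left(X \right)} = -27 + 9 X$
$g = -281760518$ ($g = \left(746 + 10995\right) \left(-24169 + \left(-27 + 9 \cdot 22\right)\right) = 11741 \left(-24169 + \left(-27 + 198\right)\right) = 11741 \left(-24169 + 171\right) = 11741 \left(-23998\right) = -281760518$)
$\sqrt{g + h{\left(100 \right)}} = \sqrt{-281760518 - 111} = \sqrt{-281760629} = i \sqrt{281760629}$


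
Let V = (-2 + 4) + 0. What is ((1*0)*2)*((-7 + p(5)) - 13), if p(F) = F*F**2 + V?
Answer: 0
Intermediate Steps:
V = 2 (V = 2 + 0 = 2)
p(F) = 2 + F**3 (p(F) = F*F**2 + 2 = F**3 + 2 = 2 + F**3)
((1*0)*2)*((-7 + p(5)) - 13) = ((1*0)*2)*((-7 + (2 + 5**3)) - 13) = (0*2)*((-7 + (2 + 125)) - 13) = 0*((-7 + 127) - 13) = 0*(120 - 13) = 0*107 = 0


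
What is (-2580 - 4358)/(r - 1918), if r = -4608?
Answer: 3469/3263 ≈ 1.0631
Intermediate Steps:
(-2580 - 4358)/(r - 1918) = (-2580 - 4358)/(-4608 - 1918) = -6938/(-6526) = -6938*(-1/6526) = 3469/3263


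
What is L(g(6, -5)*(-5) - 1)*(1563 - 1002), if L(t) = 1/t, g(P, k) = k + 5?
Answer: -561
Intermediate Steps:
g(P, k) = 5 + k
L(g(6, -5)*(-5) - 1)*(1563 - 1002) = (1563 - 1002)/((5 - 5)*(-5) - 1) = 561/(0*(-5) - 1) = 561/(0 - 1) = 561/(-1) = -1*561 = -561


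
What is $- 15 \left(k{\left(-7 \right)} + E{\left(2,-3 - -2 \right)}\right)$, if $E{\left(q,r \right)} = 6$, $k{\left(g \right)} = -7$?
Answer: $15$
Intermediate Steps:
$- 15 \left(k{\left(-7 \right)} + E{\left(2,-3 - -2 \right)}\right) = - 15 \left(-7 + 6\right) = \left(-15\right) \left(-1\right) = 15$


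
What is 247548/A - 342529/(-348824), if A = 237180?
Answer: 13965975981/6894506360 ≈ 2.0257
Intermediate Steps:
247548/A - 342529/(-348824) = 247548/237180 - 342529/(-348824) = 247548*(1/237180) - 342529*(-1/348824) = 20629/19765 + 342529/348824 = 13965975981/6894506360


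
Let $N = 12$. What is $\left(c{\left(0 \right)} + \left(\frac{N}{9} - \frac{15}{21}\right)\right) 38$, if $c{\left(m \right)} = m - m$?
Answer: $\frac{494}{21} \approx 23.524$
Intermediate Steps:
$c{\left(m \right)} = 0$
$\left(c{\left(0 \right)} + \left(\frac{N}{9} - \frac{15}{21}\right)\right) 38 = \left(0 + \left(\frac{12}{9} - \frac{15}{21}\right)\right) 38 = \left(0 + \left(12 \cdot \frac{1}{9} - \frac{5}{7}\right)\right) 38 = \left(0 + \left(\frac{4}{3} - \frac{5}{7}\right)\right) 38 = \left(0 + \frac{13}{21}\right) 38 = \frac{13}{21} \cdot 38 = \frac{494}{21}$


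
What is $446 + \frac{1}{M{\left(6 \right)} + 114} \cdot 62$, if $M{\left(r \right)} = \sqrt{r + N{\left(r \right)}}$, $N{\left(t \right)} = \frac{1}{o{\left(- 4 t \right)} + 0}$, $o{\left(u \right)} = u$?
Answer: $\frac{139215038}{311761} - \frac{124 \sqrt{858}}{311761} \approx 446.53$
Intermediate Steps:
$N{\left(t \right)} = - \frac{1}{4 t}$ ($N{\left(t \right)} = \frac{1}{- 4 t + 0} = \frac{1}{\left(-4\right) t} = - \frac{1}{4 t}$)
$M{\left(r \right)} = \sqrt{r - \frac{1}{4 r}}$
$446 + \frac{1}{M{\left(6 \right)} + 114} \cdot 62 = 446 + \frac{1}{\frac{\sqrt{- \frac{1}{6} + 4 \cdot 6}}{2} + 114} \cdot 62 = 446 + \frac{1}{\frac{\sqrt{\left(-1\right) \frac{1}{6} + 24}}{2} + 114} \cdot 62 = 446 + \frac{1}{\frac{\sqrt{- \frac{1}{6} + 24}}{2} + 114} \cdot 62 = 446 + \frac{1}{\frac{\sqrt{\frac{143}{6}}}{2} + 114} \cdot 62 = 446 + \frac{1}{\frac{\frac{1}{6} \sqrt{858}}{2} + 114} \cdot 62 = 446 + \frac{1}{\frac{\sqrt{858}}{12} + 114} \cdot 62 = 446 + \frac{1}{114 + \frac{\sqrt{858}}{12}} \cdot 62 = 446 + \frac{62}{114 + \frac{\sqrt{858}}{12}}$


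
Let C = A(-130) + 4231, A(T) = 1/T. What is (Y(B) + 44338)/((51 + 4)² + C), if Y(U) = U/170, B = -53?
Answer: 97986291/16035743 ≈ 6.1105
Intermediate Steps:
Y(U) = U/170 (Y(U) = U*(1/170) = U/170)
C = 550029/130 (C = 1/(-130) + 4231 = -1/130 + 4231 = 550029/130 ≈ 4231.0)
(Y(B) + 44338)/((51 + 4)² + C) = ((1/170)*(-53) + 44338)/((51 + 4)² + 550029/130) = (-53/170 + 44338)/(55² + 550029/130) = 7537407/(170*(3025 + 550029/130)) = 7537407/(170*(943279/130)) = (7537407/170)*(130/943279) = 97986291/16035743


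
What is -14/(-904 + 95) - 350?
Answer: -283136/809 ≈ -349.98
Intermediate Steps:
-14/(-904 + 95) - 350 = -14/(-809) - 350 = -1/809*(-14) - 350 = 14/809 - 350 = -283136/809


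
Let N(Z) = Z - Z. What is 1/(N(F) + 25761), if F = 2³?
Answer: 1/25761 ≈ 3.8818e-5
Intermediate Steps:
F = 8
N(Z) = 0
1/(N(F) + 25761) = 1/(0 + 25761) = 1/25761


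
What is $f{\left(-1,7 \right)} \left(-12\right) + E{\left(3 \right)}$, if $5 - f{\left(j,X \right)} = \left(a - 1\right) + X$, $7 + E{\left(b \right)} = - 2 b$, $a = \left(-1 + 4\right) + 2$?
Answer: $59$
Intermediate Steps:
$a = 5$ ($a = 3 + 2 = 5$)
$E{\left(b \right)} = -7 - 2 b$
$f{\left(j,X \right)} = 1 - X$ ($f{\left(j,X \right)} = 5 - \left(\left(5 - 1\right) + X\right) = 5 - \left(4 + X\right) = 1 - X$)
$f{\left(-1,7 \right)} \left(-12\right) + E{\left(3 \right)} = \left(1 - 7\right) \left(-12\right) - 13 = \left(-6\right) \left(-12\right) - 13 = 72 - 13 = 59$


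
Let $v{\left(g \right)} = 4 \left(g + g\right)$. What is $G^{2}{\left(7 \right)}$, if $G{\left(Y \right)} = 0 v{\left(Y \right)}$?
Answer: $0$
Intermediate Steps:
$v{\left(g \right)} = 8 g$ ($v{\left(g \right)} = 4 \cdot 2 g = 8 g$)
$G{\left(Y \right)} = 0$ ($G{\left(Y \right)} = 0 \cdot 8 Y = 0$)
$G^{2}{\left(7 \right)} = 0^{2} = 0$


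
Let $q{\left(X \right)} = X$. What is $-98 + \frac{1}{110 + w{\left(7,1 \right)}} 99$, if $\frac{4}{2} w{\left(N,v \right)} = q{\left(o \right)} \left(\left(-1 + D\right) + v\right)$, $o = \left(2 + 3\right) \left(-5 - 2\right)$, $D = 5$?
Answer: $- \frac{468}{5} \approx -93.6$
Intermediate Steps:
$o = -35$ ($o = 5 \left(-7\right) = -35$)
$w{\left(N,v \right)} = -70 - \frac{35 v}{2}$ ($w{\left(N,v \right)} = \frac{\left(-35\right) \left(\left(-1 + 5\right) + v\right)}{2} = \frac{\left(-35\right) \left(4 + v\right)}{2} = \frac{-140 - 35 v}{2} = -70 - \frac{35 v}{2}$)
$-98 + \frac{1}{110 + w{\left(7,1 \right)}} 99 = -98 + \frac{1}{110 - \frac{175}{2}} \cdot 99 = -98 + \frac{1}{\frac{45}{2}} \cdot 99 = -98 + \frac{2}{45} \cdot 99 = -98 + \frac{22}{5} = - \frac{468}{5}$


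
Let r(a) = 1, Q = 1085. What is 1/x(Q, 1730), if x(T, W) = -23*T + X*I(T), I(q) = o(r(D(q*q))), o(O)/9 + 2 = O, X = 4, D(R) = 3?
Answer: -1/24991 ≈ -4.0014e-5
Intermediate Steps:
o(O) = -18 + 9*O
I(q) = -9 (I(q) = -18 + 9*1 = -18 + 9 = -9)
x(T, W) = -36 - 23*T (x(T, W) = -23*T + 4*(-9) = -23*T - 36 = -36 - 23*T)
1/x(Q, 1730) = 1/(-36 - 23*1085) = 1/(-36 - 24955) = 1/(-24991) = -1/24991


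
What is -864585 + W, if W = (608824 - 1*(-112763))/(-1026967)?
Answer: -887900985282/1026967 ≈ -8.6459e+5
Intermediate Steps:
W = -721587/1026967 (W = (608824 + 112763)*(-1/1026967) = 721587*(-1/1026967) = -721587/1026967 ≈ -0.70264)
-864585 + W = -864585 - 721587/1026967 = -887900985282/1026967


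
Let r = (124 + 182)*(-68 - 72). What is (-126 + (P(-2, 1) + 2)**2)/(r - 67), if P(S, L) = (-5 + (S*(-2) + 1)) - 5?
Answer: 117/42907 ≈ 0.0027268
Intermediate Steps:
r = -42840 (r = 306*(-140) = -42840)
P(S, L) = -9 - 2*S (P(S, L) = (-5 + (-2*S + 1)) - 5 = (-5 + (1 - 2*S)) - 5 = (-4 - 2*S) - 5 = -9 - 2*S)
(-126 + (P(-2, 1) + 2)**2)/(r - 67) = (-126 + ((-9 - 2*(-2)) + 2)**2)/(-42840 - 67) = (-126 + ((-9 + 4) + 2)**2)/(-42907) = (-126 + (-5 + 2)**2)*(-1/42907) = (-126 + (-3)**2)*(-1/42907) = (-126 + 9)*(-1/42907) = -117*(-1/42907) = 117/42907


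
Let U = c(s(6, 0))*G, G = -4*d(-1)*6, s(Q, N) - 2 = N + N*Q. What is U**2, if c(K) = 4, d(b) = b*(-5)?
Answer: 230400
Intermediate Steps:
s(Q, N) = 2 + N + N*Q (s(Q, N) = 2 + (N + N*Q) = 2 + N + N*Q)
d(b) = -5*b
G = -120 (G = -(-20)*(-1)*6 = -4*5*6 = -20*6 = -120)
U = -480 (U = 4*(-120) = -480)
U**2 = (-480)**2 = 230400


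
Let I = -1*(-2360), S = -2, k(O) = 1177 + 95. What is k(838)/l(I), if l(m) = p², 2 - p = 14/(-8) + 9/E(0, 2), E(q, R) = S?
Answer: 6784/363 ≈ 18.689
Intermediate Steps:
k(O) = 1272
E(q, R) = -2
p = 33/4 (p = 2 - (14/(-8) + 9/(-2)) = 2 - (14*(-⅛) + 9*(-½)) = 2 - (-7/4 - 9/2) = 2 - 1*(-25/4) = 2 + 25/4 = 33/4 ≈ 8.2500)
I = 2360
l(m) = 1089/16 (l(m) = (33/4)² = 1089/16)
k(838)/l(I) = 1272/(1089/16) = 1272*(16/1089) = 6784/363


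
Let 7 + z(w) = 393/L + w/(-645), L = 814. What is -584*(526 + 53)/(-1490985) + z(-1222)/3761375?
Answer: 14839090954843739/65432198653511250 ≈ 0.22679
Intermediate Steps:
z(w) = -5305/814 - w/645 (z(w) = -7 + (393/814 + w/(-645)) = -7 + (393*(1/814) + w*(-1/645)) = -7 + (393/814 - w/645) = -5305/814 - w/645)
-584*(526 + 53)/(-1490985) + z(-1222)/3761375 = -584*(526 + 53)/(-1490985) + (-5305/814 - 1/645*(-1222))/3761375 = -584*579*(-1/1490985) + (-5305/814 + 1222/645)*(1/3761375) = -338136*(-1/1490985) - 2427017/525030*1/3761375 = 112712/496995 - 2427017/1974834716250 = 14839090954843739/65432198653511250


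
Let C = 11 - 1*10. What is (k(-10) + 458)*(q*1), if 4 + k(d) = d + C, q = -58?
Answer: -25810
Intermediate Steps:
C = 1 (C = 11 - 10 = 1)
k(d) = -3 + d (k(d) = -4 + (d + 1) = -4 + (1 + d) = -3 + d)
(k(-10) + 458)*(q*1) = ((-3 - 10) + 458)*(-58*1) = (-13 + 458)*(-58) = 445*(-58) = -25810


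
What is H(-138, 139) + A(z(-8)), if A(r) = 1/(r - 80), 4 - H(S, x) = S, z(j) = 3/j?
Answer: 91298/643 ≈ 141.99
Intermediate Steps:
H(S, x) = 4 - S
A(r) = 1/(-80 + r)
H(-138, 139) + A(z(-8)) = (4 - 1*(-138)) + 1/(-80 + 3/(-8)) = (4 + 138) + 1/(-80 + 3*(-⅛)) = 142 + 1/(-80 - 3/8) = 142 + 1/(-643/8) = 142 - 8/643 = 91298/643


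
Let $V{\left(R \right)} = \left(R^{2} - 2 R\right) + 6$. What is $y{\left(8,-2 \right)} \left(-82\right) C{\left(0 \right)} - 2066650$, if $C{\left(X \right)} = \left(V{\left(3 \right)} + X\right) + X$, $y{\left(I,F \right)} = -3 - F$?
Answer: $-2065912$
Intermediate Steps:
$V{\left(R \right)} = 6 + R^{2} - 2 R$
$C{\left(X \right)} = 9 + 2 X$ ($C{\left(X \right)} = \left(\left(6 + 3^{2} - 6\right) + X\right) + X = \left(\left(6 + 9 - 6\right) + X\right) + X = \left(9 + X\right) + X = 9 + 2 X$)
$y{\left(8,-2 \right)} \left(-82\right) C{\left(0 \right)} - 2066650 = \left(-3 - -2\right) \left(-82\right) \left(9 + 2 \cdot 0\right) - 2066650 = \left(-3 + 2\right) \left(-82\right) \left(9 + 0\right) - 2066650 = \left(-1\right) \left(-82\right) 9 - 2066650 = 82 \cdot 9 - 2066650 = 738 - 2066650 = -2065912$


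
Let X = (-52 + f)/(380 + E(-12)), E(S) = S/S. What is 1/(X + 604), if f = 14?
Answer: 381/230086 ≈ 0.0016559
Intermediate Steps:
E(S) = 1
X = -38/381 (X = (-52 + 14)/(380 + 1) = -38/381 ≈ -0.099738)
1/(X + 604) = 1/(-38/381 + 604) = 1/(230086/381) = 381/230086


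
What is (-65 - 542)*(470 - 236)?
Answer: -142038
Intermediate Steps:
(-65 - 542)*(470 - 236) = -607*234 = -142038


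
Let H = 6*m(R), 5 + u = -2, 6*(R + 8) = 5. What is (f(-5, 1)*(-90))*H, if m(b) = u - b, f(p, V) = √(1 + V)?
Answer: -90*√2 ≈ -127.28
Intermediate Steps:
R = -43/6 (R = -8 + (⅙)*5 = -8 + ⅚ = -43/6 ≈ -7.1667)
u = -7 (u = -5 - 2 = -7)
m(b) = -7 - b
H = 1 (H = 6*(-7 - 1*(-43/6)) = 6*(-7 + 43/6) = 6*(⅙) = 1)
(f(-5, 1)*(-90))*H = (√(1 + 1)*(-90))*1 = (√2*(-90))*1 = -90*√2*1 = -90*√2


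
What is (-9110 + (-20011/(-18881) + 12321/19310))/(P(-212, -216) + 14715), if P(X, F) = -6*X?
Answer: -1106938358963/1942911354190 ≈ -0.56973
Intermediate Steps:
(-9110 + (-20011/(-18881) + 12321/19310))/(P(-212, -216) + 14715) = (-9110 + (-20011/(-18881) + 12321/19310))/(-6*(-212) + 14715) = (-9110 + (-20011*(-1/18881) + 12321*(1/19310)))/(1272 + 14715) = (-9110 + (20011/18881 + 12321/19310))/15987 = (-9110 + 619045211/364592110)*(1/15987) = -3320815076889/364592110*1/15987 = -1106938358963/1942911354190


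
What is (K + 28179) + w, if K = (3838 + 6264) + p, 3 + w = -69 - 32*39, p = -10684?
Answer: 26277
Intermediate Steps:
w = -1320 (w = -3 + (-69 - 32*39) = -3 + (-69 - 1248) = -3 - 1317 = -1320)
K = -582 (K = (3838 + 6264) - 10684 = 10102 - 10684 = -582)
(K + 28179) + w = (-582 + 28179) - 1320 = 27597 - 1320 = 26277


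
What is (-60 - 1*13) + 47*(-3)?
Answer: -214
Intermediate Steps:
(-60 - 1*13) + 47*(-3) = (-60 - 13) - 141 = -73 - 141 = -214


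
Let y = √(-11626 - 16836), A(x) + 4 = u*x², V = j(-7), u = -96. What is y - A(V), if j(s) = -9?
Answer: 7780 + I*√28462 ≈ 7780.0 + 168.71*I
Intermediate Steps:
V = -9
A(x) = -4 - 96*x²
y = I*√28462 (y = √(-28462) = I*√28462 ≈ 168.71*I)
y - A(V) = I*√28462 - (-4 - 96*(-9)²) = I*√28462 - (-4 - 96*81) = I*√28462 - (-4 - 7776) = I*√28462 - 1*(-7780) = I*√28462 + 7780 = 7780 + I*√28462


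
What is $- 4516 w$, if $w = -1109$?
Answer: $5008244$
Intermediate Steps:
$- 4516 w = \left(-4516\right) \left(-1109\right) = 5008244$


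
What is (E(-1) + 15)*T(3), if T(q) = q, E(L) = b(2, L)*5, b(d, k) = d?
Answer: 75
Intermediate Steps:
E(L) = 10 (E(L) = 2*5 = 10)
(E(-1) + 15)*T(3) = (10 + 15)*3 = 25*3 = 75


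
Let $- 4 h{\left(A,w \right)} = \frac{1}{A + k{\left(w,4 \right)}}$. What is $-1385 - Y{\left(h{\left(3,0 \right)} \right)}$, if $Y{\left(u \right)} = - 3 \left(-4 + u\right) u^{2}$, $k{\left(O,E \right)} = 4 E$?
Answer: $- \frac{607982675}{438976} \approx -1385.0$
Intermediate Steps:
$h{\left(A,w \right)} = - \frac{1}{4 \left(16 + A\right)}$ ($h{\left(A,w \right)} = - \frac{1}{4 \left(A + 4 \cdot 4\right)} = - \frac{1}{4 \left(A + 16\right)} = - \frac{1}{4 \left(16 + A\right)}$)
$Y{\left(u \right)} = u^{2} \left(12 - 3 u\right)$ ($Y{\left(u \right)} = \left(12 - 3 u\right) u^{2} = u^{2} \left(12 - 3 u\right)$)
$-1385 - Y{\left(h{\left(3,0 \right)} \right)} = -1385 - 3 \left(- \frac{1}{64 + 4 \cdot 3}\right)^{2} \left(4 - - \frac{1}{64 + 4 \cdot 3}\right) = -1385 - 3 \left(- \frac{1}{64 + 12}\right)^{2} \left(4 - - \frac{1}{64 + 12}\right) = -1385 - 3 \left(- \frac{1}{76}\right)^{2} \left(4 - - \frac{1}{76}\right) = -1385 - 3 \cdot \frac{1}{5776} \left(4 + \frac{1}{76}\right) = -1385 - 3 \cdot \frac{1}{5776} \cdot \frac{305}{76} = -1385 - \frac{915}{438976} = - \frac{607982675}{438976}$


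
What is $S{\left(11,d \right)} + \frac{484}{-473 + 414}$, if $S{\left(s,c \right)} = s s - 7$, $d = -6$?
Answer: $\frac{6242}{59} \approx 105.8$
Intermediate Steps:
$S{\left(s,c \right)} = -7 + s^{2}$ ($S{\left(s,c \right)} = s^{2} - 7 = -7 + s^{2}$)
$S{\left(11,d \right)} + \frac{484}{-473 + 414} = \left(-7 + 11^{2}\right) + \frac{484}{-473 + 414} = \left(-7 + 121\right) + \frac{484}{-59} = 114 + 484 \left(- \frac{1}{59}\right) = 114 - \frac{484}{59} = \frac{6242}{59}$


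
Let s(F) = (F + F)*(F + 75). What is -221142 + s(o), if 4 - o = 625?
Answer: 456990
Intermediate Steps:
o = -621 (o = 4 - 1*625 = 4 - 625 = -621)
s(F) = 2*F*(75 + F) (s(F) = (2*F)*(75 + F) = 2*F*(75 + F))
-221142 + s(o) = -221142 + 2*(-621)*(75 - 621) = -221142 + 2*(-621)*(-546) = -221142 + 678132 = 456990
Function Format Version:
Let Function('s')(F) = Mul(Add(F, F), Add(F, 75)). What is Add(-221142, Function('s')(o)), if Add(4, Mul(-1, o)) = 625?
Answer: 456990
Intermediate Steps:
o = -621 (o = Add(4, Mul(-1, 625)) = Add(4, -625) = -621)
Function('s')(F) = Mul(2, F, Add(75, F)) (Function('s')(F) = Mul(Mul(2, F), Add(75, F)) = Mul(2, F, Add(75, F)))
Add(-221142, Function('s')(o)) = Add(-221142, Mul(2, -621, Add(75, -621))) = Add(-221142, Mul(2, -621, -546)) = Add(-221142, 678132) = 456990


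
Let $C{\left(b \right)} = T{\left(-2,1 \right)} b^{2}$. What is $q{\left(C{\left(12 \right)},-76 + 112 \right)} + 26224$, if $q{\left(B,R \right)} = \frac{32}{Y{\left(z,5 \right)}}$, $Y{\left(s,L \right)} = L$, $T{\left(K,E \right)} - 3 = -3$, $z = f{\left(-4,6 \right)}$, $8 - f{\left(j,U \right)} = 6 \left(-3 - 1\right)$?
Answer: $\frac{131152}{5} \approx 26230.0$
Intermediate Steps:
$f{\left(j,U \right)} = 32$ ($f{\left(j,U \right)} = 8 - 6 \left(-3 - 1\right) = 8 - 6 \left(-4\right) = 8 - -24 = 8 + 24 = 32$)
$z = 32$
$T{\left(K,E \right)} = 0$ ($T{\left(K,E \right)} = 3 - 3 = 0$)
$C{\left(b \right)} = 0$ ($C{\left(b \right)} = 0 b^{2} = 0$)
$q{\left(B,R \right)} = \frac{32}{5}$
$q{\left(C{\left(12 \right)},-76 + 112 \right)} + 26224 = \frac{32}{5} + 26224 = \frac{131152}{5}$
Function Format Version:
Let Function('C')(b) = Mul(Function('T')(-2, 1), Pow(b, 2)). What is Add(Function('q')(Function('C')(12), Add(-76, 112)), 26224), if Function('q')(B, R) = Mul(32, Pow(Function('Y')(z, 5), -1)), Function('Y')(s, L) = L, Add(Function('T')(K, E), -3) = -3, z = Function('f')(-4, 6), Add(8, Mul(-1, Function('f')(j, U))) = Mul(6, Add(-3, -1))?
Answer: Rational(131152, 5) ≈ 26230.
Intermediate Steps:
Function('f')(j, U) = 32 (Function('f')(j, U) = Add(8, Mul(-1, Mul(6, Add(-3, -1)))) = Add(8, Mul(-1, Mul(6, -4))) = Add(8, Mul(-1, -24)) = Add(8, 24) = 32)
z = 32
Function('T')(K, E) = 0 (Function('T')(K, E) = Add(3, -3) = 0)
Function('C')(b) = 0 (Function('C')(b) = Mul(0, Pow(b, 2)) = 0)
Function('q')(B, R) = Rational(32, 5) (Function('q')(B, R) = Mul(32, Pow(5, -1)) = Mul(32, Rational(1, 5)) = Rational(32, 5))
Add(Function('q')(Function('C')(12), Add(-76, 112)), 26224) = Add(Rational(32, 5), 26224) = Rational(131152, 5)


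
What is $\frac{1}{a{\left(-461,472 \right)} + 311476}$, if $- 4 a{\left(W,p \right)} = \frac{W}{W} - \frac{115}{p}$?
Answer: $\frac{1888}{588066331} \approx 3.2105 \cdot 10^{-6}$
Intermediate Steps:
$a{\left(W,p \right)} = - \frac{1}{4} + \frac{115}{4 p}$ ($a{\left(W,p \right)} = - \frac{\frac{W}{W} - \frac{115}{p}}{4} = - \frac{1 - \frac{115}{p}}{4} = - \frac{1}{4} + \frac{115}{4 p}$)
$\frac{1}{a{\left(-461,472 \right)} + 311476} = \frac{1}{\frac{115 - 472}{4 \cdot 472} + 311476} = \frac{1}{\frac{1}{4} \cdot \frac{1}{472} \left(115 - 472\right) + 311476} = \frac{1}{\frac{1}{4} \cdot \frac{1}{472} \left(-357\right) + 311476} = \frac{1}{- \frac{357}{1888} + 311476} = \frac{1}{\frac{588066331}{1888}} = \frac{1888}{588066331}$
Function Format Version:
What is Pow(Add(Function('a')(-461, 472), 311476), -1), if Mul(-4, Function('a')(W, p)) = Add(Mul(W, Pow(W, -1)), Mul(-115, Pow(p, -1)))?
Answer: Rational(1888, 588066331) ≈ 3.2105e-6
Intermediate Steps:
Function('a')(W, p) = Add(Rational(-1, 4), Mul(Rational(115, 4), Pow(p, -1))) (Function('a')(W, p) = Mul(Rational(-1, 4), Add(Mul(W, Pow(W, -1)), Mul(-115, Pow(p, -1)))) = Mul(Rational(-1, 4), Add(1, Mul(-115, Pow(p, -1)))) = Add(Rational(-1, 4), Mul(Rational(115, 4), Pow(p, -1))))
Pow(Add(Function('a')(-461, 472), 311476), -1) = Pow(Add(Mul(Rational(1, 4), Pow(472, -1), Add(115, Mul(-1, 472))), 311476), -1) = Pow(Add(Mul(Rational(1, 4), Rational(1, 472), Add(115, -472)), 311476), -1) = Pow(Add(Mul(Rational(1, 4), Rational(1, 472), -357), 311476), -1) = Pow(Add(Rational(-357, 1888), 311476), -1) = Pow(Rational(588066331, 1888), -1) = Rational(1888, 588066331)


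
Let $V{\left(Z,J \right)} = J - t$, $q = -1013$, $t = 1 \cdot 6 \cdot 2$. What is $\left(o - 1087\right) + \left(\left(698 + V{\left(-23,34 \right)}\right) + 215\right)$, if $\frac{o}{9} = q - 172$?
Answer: $-10817$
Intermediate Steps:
$t = 12$ ($t = 6 \cdot 2 = 12$)
$V{\left(Z,J \right)} = -12 + J$ ($V{\left(Z,J \right)} = J - 12 = -12 + J$)
$o = -10665$ ($o = 9 \left(-1013 - 172\right) = 9 \left(-1185\right) = -10665$)
$\left(o - 1087\right) + \left(\left(698 + V{\left(-23,34 \right)}\right) + 215\right) = \left(-10665 - 1087\right) + \left(\left(698 + \left(-12 + 34\right)\right) + 215\right) = \left(-10665 - 1087\right) + \left(\left(698 + 22\right) + 215\right) = \left(-10665 - 1087\right) + \left(720 + 215\right) = -11752 + 935 = -10817$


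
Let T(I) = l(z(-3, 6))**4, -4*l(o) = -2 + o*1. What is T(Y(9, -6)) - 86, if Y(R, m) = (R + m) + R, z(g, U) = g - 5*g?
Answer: -751/16 ≈ -46.938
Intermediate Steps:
z(g, U) = -4*g
l(o) = 1/2 - o/4 (l(o) = -(-2 + o*1)/4 = -(-2 + o)/4 = 1/2 - o/4)
Y(R, m) = m + 2*R
T(I) = 625/16 (T(I) = (1/2 - (-1)*(-3))**4 = (1/2 - 1/4*12)**4 = (1/2 - 3)**4 = (-5/2)**4 = 625/16)
T(Y(9, -6)) - 86 = 625/16 - 86 = -751/16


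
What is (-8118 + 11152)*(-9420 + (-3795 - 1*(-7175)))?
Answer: -18325360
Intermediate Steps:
(-8118 + 11152)*(-9420 + (-3795 - 1*(-7175))) = 3034*(-9420 + (-3795 + 7175)) = 3034*(-9420 + 3380) = 3034*(-6040) = -18325360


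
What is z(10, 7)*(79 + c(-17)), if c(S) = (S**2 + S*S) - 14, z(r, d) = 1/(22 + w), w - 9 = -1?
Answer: 643/30 ≈ 21.433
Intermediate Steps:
w = 8 (w = 9 - 1 = 8)
z(r, d) = 1/30 (z(r, d) = 1/(22 + 8) = 1/30)
c(S) = -14 + 2*S**2 (c(S) = (S**2 + S**2) - 14 = 2*S**2 - 14 = -14 + 2*S**2)
z(10, 7)*(79 + c(-17)) = (79 + (-14 + 2*(-17)**2))/30 = (79 + (-14 + 2*289))/30 = (79 + (-14 + 578))/30 = (79 + 564)/30 = (1/30)*643 = 643/30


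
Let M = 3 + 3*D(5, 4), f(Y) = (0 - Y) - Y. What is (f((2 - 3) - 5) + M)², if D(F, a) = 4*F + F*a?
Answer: 18225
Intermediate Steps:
f(Y) = -2*Y (f(Y) = -Y - Y = -2*Y)
M = 123 (M = 3 + 3*(5*(4 + 4)) = 3 + 3*(5*8) = 3 + 3*40 = 3 + 120 = 123)
(f((2 - 3) - 5) + M)² = (-2*((2 - 3) - 5) + 123)² = (-2*(-1 - 5) + 123)² = (-2*(-6) + 123)² = (12 + 123)² = 135² = 18225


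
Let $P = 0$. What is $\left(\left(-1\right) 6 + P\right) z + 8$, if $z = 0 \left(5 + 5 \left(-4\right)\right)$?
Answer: $8$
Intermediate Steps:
$z = 0$ ($z = 0 \left(5 - 20\right) = 0 \left(-15\right) = 0$)
$\left(\left(-1\right) 6 + P\right) z + 8 = \left(\left(-1\right) 6 + 0\right) 0 + 8 = \left(-6 + 0\right) 0 + 8 = \left(-6\right) 0 + 8 = 0 + 8 = 8$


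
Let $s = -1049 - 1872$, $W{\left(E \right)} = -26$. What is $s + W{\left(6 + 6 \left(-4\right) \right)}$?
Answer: $-2947$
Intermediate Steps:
$s = -2921$
$s + W{\left(6 + 6 \left(-4\right) \right)} = -2921 - 26 = -2947$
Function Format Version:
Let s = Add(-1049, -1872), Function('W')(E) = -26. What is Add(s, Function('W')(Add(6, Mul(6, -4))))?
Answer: -2947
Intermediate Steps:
s = -2921
Add(s, Function('W')(Add(6, Mul(6, -4)))) = Add(-2921, -26) = -2947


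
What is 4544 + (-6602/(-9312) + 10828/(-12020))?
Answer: 63573692033/13991280 ≈ 4543.8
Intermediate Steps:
4544 + (-6602/(-9312) + 10828/(-12020)) = 4544 + (-6602*(-1/9312) + 10828*(-1/12020)) = 4544 + (3301/4656 - 2707/3005) = 4544 - 2684287/13991280 = 63573692033/13991280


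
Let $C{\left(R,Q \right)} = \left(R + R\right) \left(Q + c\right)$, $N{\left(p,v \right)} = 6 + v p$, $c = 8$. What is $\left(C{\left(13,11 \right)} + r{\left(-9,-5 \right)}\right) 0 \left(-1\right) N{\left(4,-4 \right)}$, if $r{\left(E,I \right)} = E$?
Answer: $0$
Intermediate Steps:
$N{\left(p,v \right)} = 6 + p v$
$C{\left(R,Q \right)} = 2 R \left(8 + Q\right)$ ($C{\left(R,Q \right)} = \left(R + R\right) \left(Q + 8\right) = 2 R \left(8 + Q\right)$)
$\left(C{\left(13,11 \right)} + r{\left(-9,-5 \right)}\right) 0 \left(-1\right) N{\left(4,-4 \right)} = \left(2 \cdot 13 \left(8 + 11\right) - 9\right) 0 \left(-1\right) \left(6 + 4 \left(-4\right)\right) = \left(2 \cdot 13 \cdot 19 - 9\right) 0 \left(6 - 16\right) = \left(494 - 9\right) 0 \left(-10\right) = 485 \cdot 0 = 0$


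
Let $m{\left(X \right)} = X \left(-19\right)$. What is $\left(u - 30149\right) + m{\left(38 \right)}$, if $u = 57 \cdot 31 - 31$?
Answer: $-29135$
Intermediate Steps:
$u = 1736$ ($u = 1767 - 31 = 1736$)
$m{\left(X \right)} = - 19 X$
$\left(u - 30149\right) + m{\left(38 \right)} = \left(1736 - 30149\right) - 722 = -28413 - 722 = -29135$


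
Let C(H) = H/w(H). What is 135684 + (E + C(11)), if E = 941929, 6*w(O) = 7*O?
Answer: 7543297/7 ≈ 1.0776e+6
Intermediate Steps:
w(O) = 7*O/6 (w(O) = (7*O)/6 = 7*O/6)
C(H) = 6/7 (C(H) = H/((7*H/6)) = H*(6/(7*H)) = 6/7)
135684 + (E + C(11)) = 135684 + (941929 + 6/7) = 135684 + 6593509/7 = 7543297/7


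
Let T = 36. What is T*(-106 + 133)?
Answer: 972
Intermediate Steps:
T*(-106 + 133) = 36*(-106 + 133) = 36*27 = 972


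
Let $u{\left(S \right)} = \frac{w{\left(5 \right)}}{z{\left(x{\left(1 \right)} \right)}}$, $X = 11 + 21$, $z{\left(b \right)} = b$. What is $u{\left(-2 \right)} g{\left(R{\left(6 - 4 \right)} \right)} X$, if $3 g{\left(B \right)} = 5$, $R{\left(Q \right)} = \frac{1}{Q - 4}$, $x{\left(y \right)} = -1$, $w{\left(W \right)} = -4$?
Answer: $\frac{640}{3} \approx 213.33$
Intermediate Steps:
$R{\left(Q \right)} = \frac{1}{-4 + Q}$
$g{\left(B \right)} = \frac{5}{3}$ ($g{\left(B \right)} = \frac{1}{3} \cdot 5 = \frac{5}{3}$)
$X = 32$
$u{\left(S \right)} = 4$ ($u{\left(S \right)} = - \frac{4}{-1} = \left(-4\right) \left(-1\right) = 4$)
$u{\left(-2 \right)} g{\left(R{\left(6 - 4 \right)} \right)} X = 4 \cdot \frac{5}{3} \cdot 32 = \frac{20}{3} \cdot 32 = \frac{640}{3}$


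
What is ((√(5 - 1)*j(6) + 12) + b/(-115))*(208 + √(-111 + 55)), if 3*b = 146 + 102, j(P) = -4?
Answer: 235456/345 + 2264*I*√14/345 ≈ 682.48 + 24.554*I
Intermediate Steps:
b = 248/3 (b = (146 + 102)/3 = (⅓)*248 = 248/3 ≈ 82.667)
((√(5 - 1)*j(6) + 12) + b/(-115))*(208 + √(-111 + 55)) = ((√(5 - 1)*(-4) + 12) + (248/3)/(-115))*(208 + √(-111 + 55)) = ((√4*(-4) + 12) + (248/3)*(-1/115))*(208 + √(-56)) = ((2*(-4) + 12) - 248/345)*(208 + 2*I*√14) = ((-8 + 12) - 248/345)*(208 + 2*I*√14) = (4 - 248/345)*(208 + 2*I*√14) = 1132*(208 + 2*I*√14)/345 = 235456/345 + 2264*I*√14/345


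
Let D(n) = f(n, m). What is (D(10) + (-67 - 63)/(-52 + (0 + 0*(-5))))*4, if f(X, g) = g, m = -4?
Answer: -6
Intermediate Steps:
D(n) = -4
(D(10) + (-67 - 63)/(-52 + (0 + 0*(-5))))*4 = (-4 + (-67 - 63)/(-52 + (0 + 0*(-5))))*4 = (-4 - 130/(-52 + (0 + 0)))*4 = (-4 - 130/(-52 + 0))*4 = (-4 - 130/(-52))*4 = (-4 - 130*(-1/52))*4 = (-4 + 5/2)*4 = -3/2*4 = -6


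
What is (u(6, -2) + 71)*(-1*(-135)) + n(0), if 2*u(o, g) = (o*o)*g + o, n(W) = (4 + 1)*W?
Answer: 5130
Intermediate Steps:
n(W) = 5*W
u(o, g) = o/2 + g*o²/2 (u(o, g) = ((o*o)*g + o)/2 = (o²*g + o)/2 = (g*o² + o)/2 = (o + g*o²)/2 = o/2 + g*o²/2)
(u(6, -2) + 71)*(-1*(-135)) + n(0) = ((½)*6*(1 - 2*6) + 71)*(-1*(-135)) + 5*0 = ((½)*6*(1 - 12) + 71)*135 + 0 = ((½)*6*(-11) + 71)*135 + 0 = (-33 + 71)*135 + 0 = 38*135 + 0 = 5130 + 0 = 5130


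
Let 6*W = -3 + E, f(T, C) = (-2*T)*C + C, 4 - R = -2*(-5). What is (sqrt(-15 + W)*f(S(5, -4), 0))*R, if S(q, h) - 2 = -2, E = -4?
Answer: 0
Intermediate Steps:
S(q, h) = 0 (S(q, h) = 2 - 2 = 0)
R = -6 (R = 4 - (-2)*(-5) = 4 - 1*10 = 4 - 10 = -6)
f(T, C) = C - 2*C*T (f(T, C) = -2*C*T + C = C - 2*C*T)
W = -7/6 (W = (-3 - 4)/6 = (1/6)*(-7) = -7/6 ≈ -1.1667)
(sqrt(-15 + W)*f(S(5, -4), 0))*R = (sqrt(-15 - 7/6)*(0*(1 - 2*0)))*(-6) = (sqrt(-97/6)*(0*(1 + 0)))*(-6) = ((I*sqrt(582)/6)*(0*1))*(-6) = ((I*sqrt(582)/6)*0)*(-6) = 0*(-6) = 0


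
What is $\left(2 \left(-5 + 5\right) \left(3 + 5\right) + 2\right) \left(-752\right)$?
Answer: $-1504$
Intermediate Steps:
$\left(2 \left(-5 + 5\right) \left(3 + 5\right) + 2\right) \left(-752\right) = \left(2 \cdot 0 \cdot 8 + 2\right) \left(-752\right) = \left(2 \cdot 0 + 2\right) \left(-752\right) = \left(0 + 2\right) \left(-752\right) = 2 \left(-752\right) = -1504$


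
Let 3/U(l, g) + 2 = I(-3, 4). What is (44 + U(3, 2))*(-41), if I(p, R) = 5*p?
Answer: -30545/17 ≈ -1796.8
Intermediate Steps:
U(l, g) = -3/17 (U(l, g) = 3/(-2 + 5*(-3)) = 3/(-2 - 15) = 3/(-17) = 3*(-1/17) = -3/17)
(44 + U(3, 2))*(-41) = (44 - 3/17)*(-41) = (745/17)*(-41) = -30545/17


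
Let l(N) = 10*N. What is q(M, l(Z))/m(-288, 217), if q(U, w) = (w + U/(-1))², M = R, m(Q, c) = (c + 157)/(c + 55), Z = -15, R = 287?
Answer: 1527752/11 ≈ 1.3889e+5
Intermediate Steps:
m(Q, c) = (157 + c)/(55 + c)
M = 287
q(U, w) = (w - U)² (q(U, w) = (w + U*(-1))² = (w - U)²)
q(M, l(Z))/m(-288, 217) = (287 - 10*(-15))²/(((157 + 217)/(55 + 217))) = (287 - 1*(-150))²/((374/272)) = (287 + 150)²/(((1/272)*374)) = 437²/(11/8) = 190969*(8/11) = 1527752/11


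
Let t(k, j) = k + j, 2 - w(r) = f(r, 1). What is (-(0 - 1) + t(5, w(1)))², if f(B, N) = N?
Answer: 49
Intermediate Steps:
w(r) = 1 (w(r) = 2 - 1*1 = 2 - 1 = 1)
t(k, j) = j + k
(-(0 - 1) + t(5, w(1)))² = (-(0 - 1) + (1 + 5))² = (-1*(-1) + 6)² = (1 + 6)² = 7² = 49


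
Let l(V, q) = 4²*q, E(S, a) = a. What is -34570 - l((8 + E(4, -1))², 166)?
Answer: -37226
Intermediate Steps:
l(V, q) = 16*q
-34570 - l((8 + E(4, -1))², 166) = -34570 - 16*166 = -34570 - 1*2656 = -34570 - 2656 = -37226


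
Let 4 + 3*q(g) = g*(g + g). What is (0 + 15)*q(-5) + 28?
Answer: 258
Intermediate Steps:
q(g) = -4/3 + 2*g**2/3 (q(g) = -4/3 + (g*(g + g))/3 = -4/3 + (g*(2*g))/3 = -4/3 + (2*g**2)/3 = -4/3 + 2*g**2/3)
(0 + 15)*q(-5) + 28 = (0 + 15)*(-4/3 + (2/3)*(-5)**2) + 28 = 15*(-4/3 + (2/3)*25) + 28 = 15*(-4/3 + 50/3) + 28 = 15*(46/3) + 28 = 230 + 28 = 258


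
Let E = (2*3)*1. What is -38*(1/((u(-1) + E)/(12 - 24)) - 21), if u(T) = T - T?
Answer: 874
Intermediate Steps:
E = 6 (E = 6*1 = 6)
u(T) = 0
-38*(1/((u(-1) + E)/(12 - 24)) - 21) = -38*(1/((0 + 6)/(12 - 24)) - 21) = -38*(1/(6/(-12)) - 21) = -38*(1/(6*(-1/12)) - 21) = -38*(1/(-½) - 21) = -38*(-2 - 21) = -38*(-23) = 874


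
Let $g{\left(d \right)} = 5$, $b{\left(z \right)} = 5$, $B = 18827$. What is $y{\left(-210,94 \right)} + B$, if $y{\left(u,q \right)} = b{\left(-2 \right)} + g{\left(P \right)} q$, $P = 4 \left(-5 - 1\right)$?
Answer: $19302$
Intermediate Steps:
$P = -24$ ($P = 4 \left(-6\right) = -24$)
$y{\left(u,q \right)} = 5 + 5 q$
$y{\left(-210,94 \right)} + B = \left(5 + 5 \cdot 94\right) + 18827 = \left(5 + 470\right) + 18827 = 475 + 18827 = 19302$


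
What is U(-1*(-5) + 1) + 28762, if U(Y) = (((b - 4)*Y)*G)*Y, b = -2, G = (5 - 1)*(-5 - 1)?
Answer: 33946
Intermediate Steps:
G = -24 (G = 4*(-6) = -24)
U(Y) = 144*Y² (U(Y) = (((-2 - 4)*Y)*(-24))*Y = (-6*Y*(-24))*Y = (144*Y)*Y = 144*Y²)
U(-1*(-5) + 1) + 28762 = 144*(-1*(-5) + 1)² + 28762 = 144*(5 + 1)² + 28762 = 144*6² + 28762 = 144*36 + 28762 = 5184 + 28762 = 33946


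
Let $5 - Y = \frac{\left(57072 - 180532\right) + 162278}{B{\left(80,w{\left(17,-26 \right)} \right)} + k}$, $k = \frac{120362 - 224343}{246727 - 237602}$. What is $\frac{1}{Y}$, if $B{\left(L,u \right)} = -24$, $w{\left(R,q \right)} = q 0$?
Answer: $\frac{322981}{355829155} \approx 0.00090769$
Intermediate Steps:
$w{\left(R,q \right)} = 0$
$k = - \frac{103981}{9125} \approx -11.395$
$Y = \frac{355829155}{322981}$ ($Y = 5 - \frac{\left(57072 - 180532\right) + 162278}{-24 - \frac{103981}{9125}} = 5 - \frac{\left(57072 - 180532\right) + 162278}{- \frac{322981}{9125}} = 5 - \left(-123460 + 162278\right) \left(- \frac{9125}{322981}\right) = 5 - 38818 \left(- \frac{9125}{322981}\right) = 5 - - \frac{354214250}{322981} = 5 + \frac{354214250}{322981} = \frac{355829155}{322981} \approx 1101.7$)
$\frac{1}{Y} = \frac{1}{\frac{355829155}{322981}} = \frac{322981}{355829155}$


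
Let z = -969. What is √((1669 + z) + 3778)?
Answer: √4478 ≈ 66.918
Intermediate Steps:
√((1669 + z) + 3778) = √((1669 - 969) + 3778) = √(700 + 3778) = √4478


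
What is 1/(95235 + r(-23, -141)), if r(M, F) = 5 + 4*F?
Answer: 1/94676 ≈ 1.0562e-5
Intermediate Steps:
1/(95235 + r(-23, -141)) = 1/(95235 + (5 + 4*(-141))) = 1/(95235 + (5 - 564)) = 1/(95235 - 559) = 1/94676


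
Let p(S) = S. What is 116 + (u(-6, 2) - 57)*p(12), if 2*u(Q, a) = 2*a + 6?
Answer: -508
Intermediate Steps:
u(Q, a) = 3 + a (u(Q, a) = (2*a + 6)/2 = (6 + 2*a)/2 = 3 + a)
116 + (u(-6, 2) - 57)*p(12) = 116 + ((3 + 2) - 57)*12 = 116 + (5 - 57)*12 = 116 - 52*12 = 116 - 624 = -508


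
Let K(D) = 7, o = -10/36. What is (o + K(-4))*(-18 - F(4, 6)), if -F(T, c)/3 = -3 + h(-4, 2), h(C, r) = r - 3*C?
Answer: 605/6 ≈ 100.83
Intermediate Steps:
F(T, c) = -33 (F(T, c) = -3*(-3 + (2 - 3*(-4))) = -3*(-3 + (2 + 12)) = -3*(-3 + 14) = -3*11 = -33)
o = -5/18 (o = -10*1/36 = -5/18 ≈ -0.27778)
(o + K(-4))*(-18 - F(4, 6)) = (-5/18 + 7)*(-18 - 1*(-33)) = 121*(-18 + 33)/18 = (121/18)*15 = 605/6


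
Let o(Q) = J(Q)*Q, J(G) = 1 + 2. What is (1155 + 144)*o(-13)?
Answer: -50661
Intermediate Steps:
J(G) = 3
o(Q) = 3*Q
(1155 + 144)*o(-13) = (1155 + 144)*(3*(-13)) = 1299*(-39) = -50661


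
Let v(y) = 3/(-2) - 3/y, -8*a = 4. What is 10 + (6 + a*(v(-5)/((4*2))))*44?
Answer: 11059/40 ≈ 276.48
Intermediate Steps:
a = -½ (a = -⅛*4 = -½ ≈ -0.50000)
v(y) = -3/2 - 3/y (v(y) = 3*(-½) - 3/y = -3/2 - 3/y)
10 + (6 + a*(v(-5)/((4*2))))*44 = 10 + (6 - (-3/2 - 3/(-5))/(2*(4*2)))*44 = 10 + (6 - (-3/2 - 3*(-⅕))/(2*8))*44 = 10 + (6 - (-3/2 + ⅗)/(2*8))*44 = 10 + (6 - (-9)/(20*8))*44 = 10 + (6 - ½*(-9/80))*44 = 10 + (6 + 9/160)*44 = 10 + (969/160)*44 = 10 + 10659/40 = 11059/40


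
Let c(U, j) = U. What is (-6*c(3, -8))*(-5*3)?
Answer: 270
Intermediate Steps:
(-6*c(3, -8))*(-5*3) = (-6*3)*(-5*3) = -18*(-15) = 270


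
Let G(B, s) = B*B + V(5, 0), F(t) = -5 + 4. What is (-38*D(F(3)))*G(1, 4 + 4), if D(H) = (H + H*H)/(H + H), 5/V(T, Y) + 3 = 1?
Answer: 0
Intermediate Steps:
F(t) = -1
V(T, Y) = -5/2 (V(T, Y) = 5/(-3 + 1) = 5/(-2) = 5*(-1/2) = -5/2)
G(B, s) = -5/2 + B**2 (G(B, s) = B*B - 5/2 = B**2 - 5/2 = -5/2 + B**2)
D(H) = (H + H**2)/(2*H) (D(H) = (H + H**2)/((2*H)) = (H + H**2)*(1/(2*H)) = (H + H**2)/(2*H))
(-38*D(F(3)))*G(1, 4 + 4) = (-38*(1/2 + (1/2)*(-1)))*(-5/2 + 1**2) = (-38*(1/2 - 1/2))*(-5/2 + 1) = -38*0*(-3/2) = 0*(-3/2) = 0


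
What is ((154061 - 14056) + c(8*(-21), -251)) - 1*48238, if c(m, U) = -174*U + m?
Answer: 135273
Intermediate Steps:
c(m, U) = m - 174*U
((154061 - 14056) + c(8*(-21), -251)) - 1*48238 = ((154061 - 14056) + (8*(-21) - 174*(-251))) - 1*48238 = (140005 + (-168 + 43674)) - 48238 = (140005 + 43506) - 48238 = 183511 - 48238 = 135273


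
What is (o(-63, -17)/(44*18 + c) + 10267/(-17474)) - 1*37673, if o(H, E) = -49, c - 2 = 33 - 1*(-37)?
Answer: -284389600321/7548768 ≈ -37674.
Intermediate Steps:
c = 72 (c = 2 + (33 - 1*(-37)) = 2 + (33 + 37) = 2 + 70 = 72)
(o(-63, -17)/(44*18 + c) + 10267/(-17474)) - 1*37673 = (-49/(44*18 + 72) + 10267/(-17474)) - 1*37673 = (-49/(792 + 72) + 10267*(-1/17474)) - 37673 = (-49/864 - 10267/17474) - 37673 = -4863457/7548768 - 37673 = -284389600321/7548768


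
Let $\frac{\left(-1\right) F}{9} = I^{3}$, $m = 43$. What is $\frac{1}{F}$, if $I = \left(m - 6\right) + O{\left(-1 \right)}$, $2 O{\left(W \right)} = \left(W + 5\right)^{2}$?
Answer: $- \frac{1}{820125} \approx -1.2193 \cdot 10^{-6}$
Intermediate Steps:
$O{\left(W \right)} = \frac{\left(5 + W\right)^{2}}{2}$ ($O{\left(W \right)} = \frac{\left(W + 5\right)^{2}}{2} = \frac{\left(5 + W\right)^{2}}{2}$)
$I = 45$ ($I = \left(43 - 6\right) + \frac{\left(5 - 1\right)^{2}}{2} = 37 + \frac{4^{2}}{2} = 37 + \frac{1}{2} \cdot 16 = 37 + 8 = 45$)
$F = -820125$ ($F = - 9 \cdot 45^{3} = \left(-9\right) 91125 = -820125$)
$\frac{1}{F} = \frac{1}{-820125} = - \frac{1}{820125}$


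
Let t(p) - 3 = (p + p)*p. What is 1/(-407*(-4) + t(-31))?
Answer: 1/3553 ≈ 0.00028145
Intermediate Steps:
t(p) = 3 + 2*p² (t(p) = 3 + (p + p)*p = 3 + (2*p)*p = 3 + 2*p²)
1/(-407*(-4) + t(-31)) = 1/(-407*(-4) + (3 + 2*(-31)²)) = 1/(1628 + (3 + 2*961)) = 1/(1628 + (3 + 1922)) = 1/(1628 + 1925) = 1/3553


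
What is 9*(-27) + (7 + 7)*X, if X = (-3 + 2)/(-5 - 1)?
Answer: -722/3 ≈ -240.67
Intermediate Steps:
X = ⅙ (X = -1/(-6) = -1*(-⅙) = ⅙ ≈ 0.16667)
9*(-27) + (7 + 7)*X = 9*(-27) + (7 + 7)*(⅙) = -243 + 14*(⅙) = -243 + 7/3 = -722/3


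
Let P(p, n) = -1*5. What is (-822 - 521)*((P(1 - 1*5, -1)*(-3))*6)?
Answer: -120870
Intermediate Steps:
P(p, n) = -5
(-822 - 521)*((P(1 - 1*5, -1)*(-3))*6) = (-822 - 521)*(-5*(-3)*6) = -20145*6 = -1343*90 = -120870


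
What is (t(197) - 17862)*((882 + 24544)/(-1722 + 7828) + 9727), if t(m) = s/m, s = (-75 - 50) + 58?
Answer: -104543294235964/601441 ≈ -1.7382e+8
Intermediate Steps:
s = -67 (s = -125 + 58 = -67)
t(m) = -67/m
(t(197) - 17862)*((882 + 24544)/(-1722 + 7828) + 9727) = (-67/197 - 17862)*((882 + 24544)/(-1722 + 7828) + 9727) = (-67*1/197 - 17862)*(25426/6106 + 9727) = (-67/197 - 17862)*(25426*(1/6106) + 9727) = -3518881*(12713/3053 + 9727)/197 = -3518881/197*29709244/3053 = -104543294235964/601441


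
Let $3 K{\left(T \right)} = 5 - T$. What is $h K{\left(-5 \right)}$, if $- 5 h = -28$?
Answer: $\frac{56}{3} \approx 18.667$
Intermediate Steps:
$h = \frac{28}{5}$ ($h = \left(- \frac{1}{5}\right) \left(-28\right) = \frac{28}{5} \approx 5.6$)
$K{\left(T \right)} = \frac{5}{3} - \frac{T}{3}$ ($K{\left(T \right)} = \frac{5 - T}{3} = \frac{5}{3} - \frac{T}{3}$)
$h K{\left(-5 \right)} = \frac{28 \left(\frac{5}{3} - - \frac{5}{3}\right)}{5} = \frac{28 \left(\frac{5}{3} + \frac{5}{3}\right)}{5} = \frac{28}{5} \cdot \frac{10}{3} = \frac{56}{3}$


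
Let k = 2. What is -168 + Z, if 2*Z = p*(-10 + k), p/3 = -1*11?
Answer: -36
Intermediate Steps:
p = -33 (p = 3*(-1*11) = 3*(-11) = -33)
Z = 132 (Z = (-33*(-10 + 2))/2 = (-33*(-8))/2 = (½)*264 = 132)
-168 + Z = -168 + 132 = -36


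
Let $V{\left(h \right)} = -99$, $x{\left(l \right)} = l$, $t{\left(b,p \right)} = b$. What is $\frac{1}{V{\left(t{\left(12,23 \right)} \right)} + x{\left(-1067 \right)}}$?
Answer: $- \frac{1}{1166} \approx -0.00085763$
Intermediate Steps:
$\frac{1}{V{\left(t{\left(12,23 \right)} \right)} + x{\left(-1067 \right)}} = \frac{1}{-99 - 1067} = \frac{1}{-1166} = - \frac{1}{1166}$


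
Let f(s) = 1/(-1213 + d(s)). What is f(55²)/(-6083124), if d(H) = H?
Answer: -1/11022620688 ≈ -9.0723e-11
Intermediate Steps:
f(s) = 1/(-1213 + s)
f(55²)/(-6083124) = 1/(-1213 + 55²*(-6083124)) = -1/6083124/(-1213 + 3025) = -1/6083124/1812 = (1/1812)*(-1/6083124) = -1/11022620688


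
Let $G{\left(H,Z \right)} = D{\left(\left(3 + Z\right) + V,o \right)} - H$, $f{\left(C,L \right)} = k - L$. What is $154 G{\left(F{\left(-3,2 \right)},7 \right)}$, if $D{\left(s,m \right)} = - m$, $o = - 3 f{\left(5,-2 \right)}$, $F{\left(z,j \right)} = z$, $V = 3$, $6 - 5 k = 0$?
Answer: $\frac{9702}{5} \approx 1940.4$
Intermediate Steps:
$k = \frac{6}{5}$ ($k = \frac{6}{5} - 0 = \frac{6}{5} + 0 = \frac{6}{5} \approx 1.2$)
$f{\left(C,L \right)} = \frac{6}{5} - L$
$o = - \frac{48}{5}$ ($o = - 3 \left(\frac{6}{5} - -2\right) = - 3 \left(\frac{6}{5} + 2\right) = \left(-3\right) \frac{16}{5} = - \frac{48}{5} \approx -9.6$)
$G{\left(H,Z \right)} = \frac{48}{5} - H$ ($G{\left(H,Z \right)} = \left(-1\right) \left(- \frac{48}{5}\right) - H = \frac{48}{5} - H$)
$154 G{\left(F{\left(-3,2 \right)},7 \right)} = 154 \left(\frac{48}{5} - -3\right) = 154 \left(\frac{48}{5} + 3\right) = 154 \cdot \frac{63}{5} = \frac{9702}{5}$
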